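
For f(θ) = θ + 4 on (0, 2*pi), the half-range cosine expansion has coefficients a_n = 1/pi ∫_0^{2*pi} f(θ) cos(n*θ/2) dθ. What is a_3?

-8/(9*pi)

a_3 = 1/pi ∫_0^{2*pi} (θ + 4) cos(3*θ/2) dθ.
Integrating by parts (boundary term plus one more integral), an antiderivative of (θ + 4) cos(3*θ/2) is 2*θ*sin(3*θ/2)/3 + 8*sin(3*θ/2)/3 + 4*cos(3*θ/2)/9; evaluating from 0 to 2*pi: ∫_{0}^{2*pi} (θ + 4) cos(3*θ/2) dθ = (-4/9) - (4/9) = -8/9.
Hence a_3 = (1/pi)·(-8/9) = -8/(9*pi).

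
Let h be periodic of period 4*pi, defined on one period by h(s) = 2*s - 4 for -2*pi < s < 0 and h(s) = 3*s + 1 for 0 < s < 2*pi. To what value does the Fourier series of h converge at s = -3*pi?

1 + 3*pi

s = -3*pi differs from s = pi by -1 full period(s), and the series is 4*pi-periodic.
h is continuous at s = pi with value 1 + 3*pi, so the series converges to 1 + 3*pi there.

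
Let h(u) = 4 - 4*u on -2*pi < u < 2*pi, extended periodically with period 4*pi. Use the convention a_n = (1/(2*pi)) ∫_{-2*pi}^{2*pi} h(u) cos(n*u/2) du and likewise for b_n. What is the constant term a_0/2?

4

a_0 = (1/(2*pi)) ∫_{-2*pi}^{2*pi} h(u) du = (1/(2*pi)) · (16*pi) = 8.
So the constant term a_0/2 = 4.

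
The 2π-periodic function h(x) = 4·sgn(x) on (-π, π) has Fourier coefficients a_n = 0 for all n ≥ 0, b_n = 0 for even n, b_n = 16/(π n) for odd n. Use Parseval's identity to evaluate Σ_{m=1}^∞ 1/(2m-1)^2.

pi**2/8

Parseval: Σ b_n^2 = (1/π) ∫_{-π}^{π} h(x)^2 dx = 32.
Only odd n contribute, with b_n^2 = 256/(π^2 n^2), so Σ_{m≥1} 1/(2m-1)^2 = π^2·(32)/256 = pi**2/8.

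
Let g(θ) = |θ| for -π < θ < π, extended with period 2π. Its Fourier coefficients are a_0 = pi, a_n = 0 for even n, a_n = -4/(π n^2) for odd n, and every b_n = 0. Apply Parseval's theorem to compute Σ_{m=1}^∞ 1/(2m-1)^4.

Parseval: a_0^2/2 + Σ a_n^2 = (1/π) ∫_{-π}^{π} g(θ)^2 dθ = 2*pi**2/3.
Subtract a_0^2/2 = pi**2/2: Σ a_n^2 = pi**2/6.
Only odd n contribute, with a_n^2 = 16/(π^2 n^4), so Σ_{m≥1} 1/(2m-1)^4 = π^2·(pi**2/6)/16 = pi**4/96.

pi**4/96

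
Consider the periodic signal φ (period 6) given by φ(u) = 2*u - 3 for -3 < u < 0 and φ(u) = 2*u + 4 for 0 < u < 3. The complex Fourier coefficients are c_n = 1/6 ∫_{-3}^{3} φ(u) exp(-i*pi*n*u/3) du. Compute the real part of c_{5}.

Since φ is real-valued, Re(c_{5}) = 1/6 ∫_{-3}^{3} φ(u) cos(5*pi*u/3) du = a_{5}/2.
Split the integral at the breakpoints.
Integrating by parts (boundary term plus one more integral), an antiderivative of (2*u - 3) cos(5*pi*u/3) is 6*u*sin(5*pi*u/3)/(5*pi) - 9*sin(5*pi*u/3)/(5*pi) + 18*cos(5*pi*u/3)/(25*pi**2); evaluating from -3 to 0: ∫_{-3}^{0} (2*u - 3) cos(5*pi*u/3) du = (18/(25*pi**2)) - (-18/(25*pi**2)) = 36/(25*pi**2).
Integrating by parts (boundary term plus one more integral), an antiderivative of (2*u + 4) cos(5*pi*u/3) is 6*u*sin(5*pi*u/3)/(5*pi) + 12*sin(5*pi*u/3)/(5*pi) + 18*cos(5*pi*u/3)/(25*pi**2); evaluating from 0 to 3: ∫_{0}^{3} (2*u + 4) cos(5*pi*u/3) du = (-18/(25*pi**2)) - (18/(25*pi**2)) = -36/(25*pi**2).
So ∫_{-3}^{3} φ(u) cos(5*pi*u/3) du = 0.
Hence Re(c_{5}) = (1/6)·(0) = 0.

0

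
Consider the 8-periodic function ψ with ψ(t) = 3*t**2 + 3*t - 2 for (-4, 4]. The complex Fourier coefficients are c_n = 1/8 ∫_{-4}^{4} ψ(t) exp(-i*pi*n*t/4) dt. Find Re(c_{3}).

Since ψ is real-valued, Re(c_{3}) = 1/8 ∫_{-4}^{4} ψ(t) cos(3*pi*t/4) dt = a_{3}/2.
Integrating by parts twice (tabular method), an antiderivative of (3*t**2 + 3*t - 2) cos(3*pi*t/4) is 4*t**2*sin(3*pi*t/4)/pi + 4*t*sin(3*pi*t/4)/pi + 32*t*cos(3*pi*t/4)/(3*pi**2) - 8*sin(3*pi*t/4)/(3*pi) - 128*sin(3*pi*t/4)/(9*pi**3) + 16*cos(3*pi*t/4)/(3*pi**2); evaluating from -4 to 4: ∫_{-4}^{4} (3*t**2 + 3*t - 2) cos(3*pi*t/4) dt = (-48/pi**2) - (112/(3*pi**2)) = -256/(3*pi**2).
Hence Re(c_{3}) = (1/8)·(-256/(3*pi**2)) = -32/(3*pi**2).

-32/(3*pi**2)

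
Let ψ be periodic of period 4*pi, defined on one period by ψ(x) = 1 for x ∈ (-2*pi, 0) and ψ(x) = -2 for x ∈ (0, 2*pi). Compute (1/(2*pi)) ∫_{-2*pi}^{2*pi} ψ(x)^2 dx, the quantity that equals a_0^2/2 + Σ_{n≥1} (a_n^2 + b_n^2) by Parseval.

(1/(2*pi)) ∫_{-2*pi}^{2*pi} ψ(x)^2 dx = (1/(2*pi)) · (10*pi) = 5.

5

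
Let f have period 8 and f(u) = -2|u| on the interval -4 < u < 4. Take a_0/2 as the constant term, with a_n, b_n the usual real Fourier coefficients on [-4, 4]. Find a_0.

-8

a_0 = 1/4 ∫_{-4}^{4} f(u) du = 1/4 · (-32) = -8.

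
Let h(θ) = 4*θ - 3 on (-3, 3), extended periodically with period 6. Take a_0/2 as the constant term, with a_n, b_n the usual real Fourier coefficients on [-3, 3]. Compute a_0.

a_0 = 1/3 ∫_{-3}^{3} h(θ) dθ = 1/3 · (-18) = -6.

-6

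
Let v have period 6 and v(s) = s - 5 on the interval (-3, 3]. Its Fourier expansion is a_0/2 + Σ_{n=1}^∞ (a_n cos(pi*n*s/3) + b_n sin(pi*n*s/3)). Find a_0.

a_0 = 1/3 ∫_{-3}^{3} v(s) ds = 1/3 · (-30) = -10.

-10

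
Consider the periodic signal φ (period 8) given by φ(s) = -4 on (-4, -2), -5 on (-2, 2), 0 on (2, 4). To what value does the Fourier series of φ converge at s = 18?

s = 18 differs from s = 2 by 2 full period(s), and the series is 8-periodic.
At s = 2 the one-sided limits are φ(2^-) = -5 and φ(2^+) = 0.
By Dirichlet's theorem the series converges to their average, [(-5) + (0)]/2 = -5/2.

-5/2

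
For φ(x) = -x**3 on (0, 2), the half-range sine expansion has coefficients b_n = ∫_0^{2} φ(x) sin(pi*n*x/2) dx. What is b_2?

-12/pi**3 + 8/pi

b_2 = ∫_0^{2} (-x**3) sin(pi*x) dx.
Integrating by parts three times (tabular method), an antiderivative of (-x**3) sin(pi*x) is x**3*cos(pi*x)/pi - 3*x**2*sin(pi*x)/pi**2 - 6*x*cos(pi*x)/pi**3 + 6*sin(pi*x)/pi**4; evaluating from 0 to 2: ∫_{0}^{2} (-x**3) sin(pi*x) dx = (-12/pi**3 + 8/pi) - (0) = -12/pi**3 + 8/pi.
Hence b_2 = -12/pi**3 + 8/pi.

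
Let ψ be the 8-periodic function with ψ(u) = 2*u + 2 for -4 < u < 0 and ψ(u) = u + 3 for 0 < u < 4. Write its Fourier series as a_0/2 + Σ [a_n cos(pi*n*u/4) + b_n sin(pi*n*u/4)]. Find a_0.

3

a_0 = 1/4 ∫_{-4}^{4} ψ(u) du = 1/4 · (12) = 3.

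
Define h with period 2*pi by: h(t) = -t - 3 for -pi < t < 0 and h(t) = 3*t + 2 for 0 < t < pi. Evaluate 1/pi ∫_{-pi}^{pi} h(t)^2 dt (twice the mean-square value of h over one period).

1/pi ∫_{-pi}^{pi} h(t)^2 dt = 1/pi · (pi*(9*pi + 39 + 10*pi**2)/3) = 3*pi + 13 + 10*pi**2/3.

3*pi + 13 + 10*pi**2/3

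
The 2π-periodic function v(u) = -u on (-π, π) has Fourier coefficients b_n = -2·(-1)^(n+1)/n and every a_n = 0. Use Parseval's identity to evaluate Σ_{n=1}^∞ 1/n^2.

Parseval: Σ b_n^2 = (1/π) ∫_{-π}^{π} v(u)^2 du = 2*pi**2/3.
Σ b_n^2 = Σ 4/n^2, so Σ 1/n^2 = (2*pi**2/3)/4 = pi**2/6.

pi**2/6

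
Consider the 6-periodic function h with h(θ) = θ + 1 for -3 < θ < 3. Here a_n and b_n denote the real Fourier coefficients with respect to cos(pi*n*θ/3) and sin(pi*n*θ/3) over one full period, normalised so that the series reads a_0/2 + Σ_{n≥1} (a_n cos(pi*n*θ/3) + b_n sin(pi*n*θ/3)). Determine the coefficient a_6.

0

a_6 = 1/3 ∫_{-3}^{3} h(θ) cos(2*pi*θ) dθ.
Integrating by parts (boundary term plus one more integral), an antiderivative of (θ + 1) cos(2*pi*θ) is θ*sin(2*pi*θ)/(2*pi) + sin(2*pi*θ)/(2*pi) + cos(2*pi*θ)/(4*pi**2); evaluating from -3 to 3: ∫_{-3}^{3} (θ + 1) cos(2*pi*θ) dθ = (1/(4*pi**2)) - (1/(4*pi**2)) = 0.
Hence a_6 = (1/3)·(0) = 0.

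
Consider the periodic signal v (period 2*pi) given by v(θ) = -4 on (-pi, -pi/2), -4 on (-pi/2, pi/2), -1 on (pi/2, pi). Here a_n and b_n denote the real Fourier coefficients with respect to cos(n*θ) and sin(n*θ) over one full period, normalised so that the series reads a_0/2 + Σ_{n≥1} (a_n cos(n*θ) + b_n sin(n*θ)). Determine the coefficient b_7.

3/(7*pi)

b_7 = 1/pi ∫_{-pi}^{pi} v(θ) sin(7*θ) dθ.
Split the integral at the breakpoints.
Directly, an antiderivative of (-4) sin(7*θ) is 4*cos(7*θ)/7; evaluating from -pi to -pi/2: ∫_{-pi}^{-pi/2} (-4) sin(7*θ) dθ = (0) - (-4/7) = 4/7.
Directly, an antiderivative of (-4) sin(7*θ) is 4*cos(7*θ)/7; evaluating from -pi/2 to pi/2: ∫_{-pi/2}^{pi/2} (-4) sin(7*θ) dθ = (0) - (0) = 0.
Directly, an antiderivative of (-1) sin(7*θ) is cos(7*θ)/7; evaluating from pi/2 to pi: ∫_{pi/2}^{pi} (-1) sin(7*θ) dθ = (-1/7) - (0) = -1/7.
Summing the pieces and multiplying by (1/pi) gives b_7 = 3/(7*pi).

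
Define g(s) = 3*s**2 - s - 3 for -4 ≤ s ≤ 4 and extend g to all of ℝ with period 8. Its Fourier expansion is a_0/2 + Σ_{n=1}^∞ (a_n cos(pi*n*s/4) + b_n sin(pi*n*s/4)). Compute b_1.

b_1 = 1/4 ∫_{-4}^{4} g(s) sin(pi*s/4) ds.
Integrating by parts twice (tabular method), an antiderivative of (3*s**2 - s - 3) sin(pi*s/4) is -12*s**2*cos(pi*s/4)/pi + 96*s*sin(pi*s/4)/pi**2 + 4*s*cos(pi*s/4)/pi - 16*sin(pi*s/4)/pi**2 + 12*cos(pi*s/4)/pi + 384*cos(pi*s/4)/pi**3; evaluating from -4 to 4: ∫_{-4}^{4} (3*s**2 - s - 3) sin(pi*s/4) ds = (-384/pi**3 + 164/pi) - (-384/pi**3 + 196/pi) = -32/pi.
Hence b_1 = (1/4)·(-32/pi) = -8/pi.

-8/pi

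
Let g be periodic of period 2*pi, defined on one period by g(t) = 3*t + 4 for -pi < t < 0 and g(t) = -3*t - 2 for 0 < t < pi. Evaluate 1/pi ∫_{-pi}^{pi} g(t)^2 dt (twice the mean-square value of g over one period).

1/pi ∫_{-pi}^{pi} g(t)^2 dt = 1/pi · (2*pi*(-3*pi + 10 + 3*pi**2)) = -6*pi + 20 + 6*pi**2.

-6*pi + 20 + 6*pi**2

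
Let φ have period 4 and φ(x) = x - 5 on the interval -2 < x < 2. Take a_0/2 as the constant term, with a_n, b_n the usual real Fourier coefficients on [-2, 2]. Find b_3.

4/(3*pi)

b_3 = 1/2 ∫_{-2}^{2} φ(x) sin(3*pi*x/2) dx.
Integrating by parts (boundary term plus one more integral), an antiderivative of (x - 5) sin(3*pi*x/2) is -2*x*cos(3*pi*x/2)/(3*pi) + 4*sin(3*pi*x/2)/(9*pi**2) + 10*cos(3*pi*x/2)/(3*pi); evaluating from -2 to 2: ∫_{-2}^{2} (x - 5) sin(3*pi*x/2) dx = (-2/pi) - (-14/(3*pi)) = 8/(3*pi).
Hence b_3 = (1/2)·(8/(3*pi)) = 4/(3*pi).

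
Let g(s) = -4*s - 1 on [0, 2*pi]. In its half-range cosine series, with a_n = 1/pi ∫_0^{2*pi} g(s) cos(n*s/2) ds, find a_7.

32/(49*pi)

a_7 = 1/pi ∫_0^{2*pi} (-4*s - 1) cos(7*s/2) ds.
Integrating by parts (boundary term plus one more integral), an antiderivative of (-4*s - 1) cos(7*s/2) is -8*s*sin(7*s/2)/7 - 2*sin(7*s/2)/7 - 16*cos(7*s/2)/49; evaluating from 0 to 2*pi: ∫_{0}^{2*pi} (-4*s - 1) cos(7*s/2) ds = (16/49) - (-16/49) = 32/49.
Hence a_7 = (1/pi)·(32/49) = 32/(49*pi).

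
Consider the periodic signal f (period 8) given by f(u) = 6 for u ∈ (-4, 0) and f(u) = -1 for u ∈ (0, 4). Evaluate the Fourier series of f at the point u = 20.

5/2

u = 20 differs from u = 4 by 2 full period(s), and the series is 8-periodic.
At u = 4 the one-sided limits are f(4^-) = -1 and f(4^+) = 6.
By Dirichlet's theorem the series converges to their average, [(-1) + (6)]/2 = 5/2.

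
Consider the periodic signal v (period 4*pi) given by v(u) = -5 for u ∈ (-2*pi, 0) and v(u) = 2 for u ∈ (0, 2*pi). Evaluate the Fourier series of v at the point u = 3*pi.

-5

u = 3*pi differs from u = -pi by 1 full period(s), and the series is 4*pi-periodic.
v is continuous at u = -pi with value -5, so the series converges to -5 there.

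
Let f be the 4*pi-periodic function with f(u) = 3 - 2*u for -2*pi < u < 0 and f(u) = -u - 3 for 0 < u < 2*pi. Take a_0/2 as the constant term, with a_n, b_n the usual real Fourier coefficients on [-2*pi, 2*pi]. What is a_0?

pi

a_0 = (1/(2*pi)) ∫_{-2*pi}^{2*pi} f(u) du = (1/(2*pi)) · (2*pi**2) = pi.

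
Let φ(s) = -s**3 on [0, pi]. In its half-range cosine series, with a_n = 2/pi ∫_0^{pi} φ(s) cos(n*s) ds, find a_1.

-24/pi + 6*pi

a_1 = 2/pi ∫_0^{pi} (-s**3) cos(s) ds.
Integrating by parts three times (tabular method), an antiderivative of (-s**3) cos(s) is -s**3*sin(s) - 3*s**2*cos(s) + 6*s*sin(s) + 6*cos(s); evaluating from 0 to pi: ∫_{0}^{pi} (-s**3) cos(s) ds = (-6 + 3*pi**2) - (6) = -12 + 3*pi**2.
Hence a_1 = (2/pi)·(-12 + 3*pi**2) = -24/pi + 6*pi.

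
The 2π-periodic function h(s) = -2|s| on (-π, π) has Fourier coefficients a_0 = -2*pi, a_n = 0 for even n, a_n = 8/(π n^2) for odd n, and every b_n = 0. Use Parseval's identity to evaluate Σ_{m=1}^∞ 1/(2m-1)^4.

Parseval: a_0^2/2 + Σ a_n^2 = (1/π) ∫_{-π}^{π} h(s)^2 ds = 8*pi**2/3.
Subtract a_0^2/2 = 2*pi**2: Σ a_n^2 = 2*pi**2/3.
Only odd n contribute, with a_n^2 = 64/(π^2 n^4), so Σ_{m≥1} 1/(2m-1)^4 = π^2·(2*pi**2/3)/64 = pi**4/96.

pi**4/96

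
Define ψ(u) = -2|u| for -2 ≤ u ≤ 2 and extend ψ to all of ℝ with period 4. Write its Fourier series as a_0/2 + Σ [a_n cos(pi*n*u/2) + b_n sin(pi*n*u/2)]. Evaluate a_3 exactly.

16/(9*pi**2)

a_3 = 1/2 ∫_{-2}^{2} ψ(u) cos(3*pi*u/2) du.
ψ is even and cos(3*pi*u/2) is even, so the integrand is even and a_3 = ∫_0^{2} ψ(u) cos(3*pi*u/2) du.
Integrating by parts (boundary term plus one more integral), an antiderivative of (-2*u) cos(3*pi*u/2) is -4*u*sin(3*pi*u/2)/(3*pi) - 8*cos(3*pi*u/2)/(9*pi**2); evaluating from 0 to 2: ∫_{0}^{2} (-2*u) cos(3*pi*u/2) du = (8/(9*pi**2)) - (-8/(9*pi**2)) = 16/(9*pi**2).
Hence a_3 = 16/(9*pi**2).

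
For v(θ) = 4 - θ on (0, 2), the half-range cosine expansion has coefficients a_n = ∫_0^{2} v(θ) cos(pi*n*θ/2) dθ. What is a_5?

8/(25*pi**2)

a_5 = ∫_0^{2} (4 - θ) cos(5*pi*θ/2) dθ.
Integrating by parts (boundary term plus one more integral), an antiderivative of (4 - θ) cos(5*pi*θ/2) is -2*θ*sin(5*pi*θ/2)/(5*pi) + 8*sin(5*pi*θ/2)/(5*pi) - 4*cos(5*pi*θ/2)/(25*pi**2); evaluating from 0 to 2: ∫_{0}^{2} (4 - θ) cos(5*pi*θ/2) dθ = (4/(25*pi**2)) - (-4/(25*pi**2)) = 8/(25*pi**2).
Hence a_5 = 8/(25*pi**2).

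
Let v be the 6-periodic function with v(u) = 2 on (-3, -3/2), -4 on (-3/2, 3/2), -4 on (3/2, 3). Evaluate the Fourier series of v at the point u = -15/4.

-4

u = -15/4 differs from u = 9/4 by -1 full period(s), and the series is 6-periodic.
v is continuous at u = 9/4 with value -4, so the series converges to -4 there.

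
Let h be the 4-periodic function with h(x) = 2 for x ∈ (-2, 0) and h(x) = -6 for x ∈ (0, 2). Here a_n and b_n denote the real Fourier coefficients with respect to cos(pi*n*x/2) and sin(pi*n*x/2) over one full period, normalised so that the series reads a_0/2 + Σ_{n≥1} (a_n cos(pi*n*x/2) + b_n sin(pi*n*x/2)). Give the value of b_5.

b_5 = 1/2 ∫_{-2}^{2} h(x) sin(5*pi*x/2) dx.
Split the integral at the breakpoints.
Directly, an antiderivative of (2) sin(5*pi*x/2) is -4*cos(5*pi*x/2)/(5*pi); evaluating from -2 to 0: ∫_{-2}^{0} (2) sin(5*pi*x/2) dx = (-4/(5*pi)) - (4/(5*pi)) = -8/(5*pi).
Directly, an antiderivative of (-6) sin(5*pi*x/2) is 12*cos(5*pi*x/2)/(5*pi); evaluating from 0 to 2: ∫_{0}^{2} (-6) sin(5*pi*x/2) dx = (-12/(5*pi)) - (12/(5*pi)) = -24/(5*pi).
Summing the pieces and multiplying by (1/2) gives b_5 = -16/(5*pi).

-16/(5*pi)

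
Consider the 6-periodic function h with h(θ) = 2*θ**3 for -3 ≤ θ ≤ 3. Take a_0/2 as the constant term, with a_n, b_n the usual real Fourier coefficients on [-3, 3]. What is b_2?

-54/pi + 81/pi**3

b_2 = 1/3 ∫_{-3}^{3} h(θ) sin(2*pi*θ/3) dθ.
h is odd and sin(2*pi*θ/3) is odd, so the integrand is even and b_2 = 2/3 ∫_0^{3} h(θ) sin(2*pi*θ/3) dθ.
Integrating by parts three times (tabular method), an antiderivative of (2*θ**3) sin(2*pi*θ/3) is -3*θ**3*cos(2*pi*θ/3)/pi + 27*θ**2*sin(2*pi*θ/3)/(2*pi**2) + 81*θ*cos(2*pi*θ/3)/(2*pi**3) - 243*sin(2*pi*θ/3)/(4*pi**4); evaluating from 0 to 3: ∫_{0}^{3} (2*θ**3) sin(2*pi*θ/3) dθ = (-81/pi + 243/(2*pi**3)) - (0) = -81/pi + 243/(2*pi**3).
Hence b_2 = (2/3)·(-81/pi + 243/(2*pi**3)) = -54/pi + 81/pi**3.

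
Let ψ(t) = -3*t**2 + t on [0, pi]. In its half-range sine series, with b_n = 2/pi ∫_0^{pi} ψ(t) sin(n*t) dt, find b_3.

-2*pi + 8/(9*pi) + 2/3

b_3 = 2/pi ∫_0^{pi} (-3*t**2 + t) sin(3*t) dt.
Integrating by parts twice (tabular method), an antiderivative of (-3*t**2 + t) sin(3*t) is t**2*cos(3*t) - 2*t*sin(3*t)/3 - t*cos(3*t)/3 + sin(3*t)/9 - 2*cos(3*t)/9; evaluating from 0 to pi: ∫_{0}^{pi} (-3*t**2 + t) sin(3*t) dt = (-pi**2 + 2/9 + pi/3) - (-2/9) = -pi**2 + 4/9 + pi/3.
Hence b_3 = (2/pi)·(-pi**2 + 4/9 + pi/3) = -2*pi + 8/(9*pi) + 2/3.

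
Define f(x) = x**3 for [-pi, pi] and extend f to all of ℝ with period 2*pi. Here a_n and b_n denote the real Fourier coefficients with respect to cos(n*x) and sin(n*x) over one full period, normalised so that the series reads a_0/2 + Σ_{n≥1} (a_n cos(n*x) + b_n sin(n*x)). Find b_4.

b_4 = 1/pi ∫_{-pi}^{pi} f(x) sin(4*x) dx.
f is odd and sin(4*x) is odd, so the integrand is even and b_4 = 2/pi ∫_0^{pi} f(x) sin(4*x) dx.
Integrating by parts three times (tabular method), an antiderivative of (x**3) sin(4*x) is -x**3*cos(4*x)/4 + 3*x**2*sin(4*x)/16 + 3*x*cos(4*x)/32 - 3*sin(4*x)/128; evaluating from 0 to pi: ∫_{0}^{pi} (x**3) sin(4*x) dx = (pi*(3 - 8*pi**2)/32) - (0) = pi*(3 - 8*pi**2)/32.
Hence b_4 = (2/pi)·(pi*(3 - 8*pi**2)/32) = 3/16 - pi**2/2.

3/16 - pi**2/2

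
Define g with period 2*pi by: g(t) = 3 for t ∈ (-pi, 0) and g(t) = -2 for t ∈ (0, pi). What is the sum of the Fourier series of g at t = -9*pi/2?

t = -9*pi/2 differs from t = -pi/2 by -2 full period(s), and the series is 2*pi-periodic.
g is continuous at t = -pi/2 with value 3, so the series converges to 3 there.

3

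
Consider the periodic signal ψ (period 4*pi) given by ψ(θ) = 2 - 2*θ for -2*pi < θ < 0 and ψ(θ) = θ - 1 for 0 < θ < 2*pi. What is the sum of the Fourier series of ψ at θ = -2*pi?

At θ = -2*pi the one-sided limits are ψ(-2*pi^-) = -1 + 2*pi and ψ(-2*pi^+) = 2 + 4*pi.
By Dirichlet's theorem the series converges to their average, [(-1 + 2*pi) + (2 + 4*pi)]/2 = 1/2 + 3*pi.

1/2 + 3*pi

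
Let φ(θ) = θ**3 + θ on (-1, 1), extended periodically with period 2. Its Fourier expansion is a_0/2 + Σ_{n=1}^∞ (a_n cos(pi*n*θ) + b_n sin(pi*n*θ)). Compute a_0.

0

a_0 = ∫_{-1}^{1} φ(θ) dθ = 0.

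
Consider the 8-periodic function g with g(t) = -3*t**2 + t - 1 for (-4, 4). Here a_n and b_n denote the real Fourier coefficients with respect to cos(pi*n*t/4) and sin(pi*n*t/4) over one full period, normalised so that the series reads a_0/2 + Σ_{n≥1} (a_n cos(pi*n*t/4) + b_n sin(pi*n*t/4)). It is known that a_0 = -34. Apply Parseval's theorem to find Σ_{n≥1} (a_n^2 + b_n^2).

Parseval: a_0^2/2 + Σ_{n≥1} (a_n^2+b_n^2) = 1/4 ∫_{-4}^{4} g(t)^2 dt = 14974/15.
Subtract a_0^2/2 = 578: Σ (a_n^2+b_n^2) = 6304/15.

6304/15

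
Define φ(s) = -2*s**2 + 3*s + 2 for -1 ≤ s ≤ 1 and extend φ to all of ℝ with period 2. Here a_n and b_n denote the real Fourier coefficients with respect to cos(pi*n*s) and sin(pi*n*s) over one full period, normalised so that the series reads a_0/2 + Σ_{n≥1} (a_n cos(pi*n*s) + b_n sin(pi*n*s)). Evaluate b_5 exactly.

b_5 = ∫_{-1}^{1} φ(s) sin(5*pi*s) ds.
Integrating by parts twice (tabular method), an antiderivative of (-2*s**2 + 3*s + 2) sin(5*pi*s) is 2*s**2*cos(5*pi*s)/(5*pi) - 4*s*sin(5*pi*s)/(25*pi**2) - 3*s*cos(5*pi*s)/(5*pi) + 3*sin(5*pi*s)/(25*pi**2) - 2*cos(5*pi*s)/(5*pi) - 4*cos(5*pi*s)/(125*pi**3); evaluating from -1 to 1: ∫_{-1}^{1} (-2*s**2 + 3*s + 2) sin(5*pi*s) ds = ((4 + 75*pi**2)/(125*pi**3)) - ((4 - 75*pi**2)/(125*pi**3)) = 6/(5*pi).
Hence b_5 = 6/(5*pi).

6/(5*pi)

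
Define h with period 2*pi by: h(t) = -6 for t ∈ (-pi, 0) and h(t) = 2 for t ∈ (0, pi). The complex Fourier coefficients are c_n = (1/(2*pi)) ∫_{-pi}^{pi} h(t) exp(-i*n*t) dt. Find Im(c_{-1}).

Since h is real-valued, Im(c_{-1}) = -(1/(2*pi)) ∫_{-pi}^{pi} h(t) sin(-t) dt = b_{1}/2.
Split the integral at the breakpoints.
Directly, an antiderivative of (-6) sin(-t) is -6*cos(t); evaluating from -pi to 0: ∫_{-pi}^{0} (-6) sin(-t) dt = (-6) - (6) = -12.
Directly, an antiderivative of (2) sin(-t) is 2*cos(t); evaluating from 0 to pi: ∫_{0}^{pi} (2) sin(-t) dt = (-2) - (2) = -4.
So ∫_{-pi}^{pi} h(t) sin(-t) dt = -16.
Hence Im(c_{-1}) = (-1/(2*pi))·(-16) = 8/pi.

8/pi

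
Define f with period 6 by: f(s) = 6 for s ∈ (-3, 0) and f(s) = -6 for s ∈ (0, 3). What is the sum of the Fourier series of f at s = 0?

0

At s = 0 the one-sided limits are f(0^-) = 6 and f(0^+) = -6.
By Dirichlet's theorem the series converges to their average, [(6) + (-6)]/2 = 0.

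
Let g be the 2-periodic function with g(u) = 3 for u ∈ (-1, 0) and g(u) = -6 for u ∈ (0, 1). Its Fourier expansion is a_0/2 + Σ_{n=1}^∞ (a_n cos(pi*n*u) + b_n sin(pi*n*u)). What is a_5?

0

a_5 = ∫_{-1}^{1} g(u) cos(5*pi*u) du.
Split the integral at the breakpoints.
Directly, an antiderivative of (3) cos(5*pi*u) is 3*sin(5*pi*u)/(5*pi); evaluating from -1 to 0: ∫_{-1}^{0} (3) cos(5*pi*u) du = (0) - (0) = 0.
Directly, an antiderivative of (-6) cos(5*pi*u) is -6*sin(5*pi*u)/(5*pi); evaluating from 0 to 1: ∫_{0}^{1} (-6) cos(5*pi*u) du = (0) - (0) = 0.
Summing the pieces gives a_5 = 0.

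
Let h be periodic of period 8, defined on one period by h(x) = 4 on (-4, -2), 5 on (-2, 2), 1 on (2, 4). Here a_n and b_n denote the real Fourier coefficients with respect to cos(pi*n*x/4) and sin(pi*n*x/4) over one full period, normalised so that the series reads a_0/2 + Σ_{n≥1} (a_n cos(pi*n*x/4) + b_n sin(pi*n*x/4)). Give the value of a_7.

-5/(7*pi)

a_7 = 1/4 ∫_{-4}^{4} h(x) cos(7*pi*x/4) dx.
Split the integral at the breakpoints.
Directly, an antiderivative of (4) cos(7*pi*x/4) is 16*sin(7*pi*x/4)/(7*pi); evaluating from -4 to -2: ∫_{-4}^{-2} (4) cos(7*pi*x/4) dx = (16/(7*pi)) - (0) = 16/(7*pi).
Directly, an antiderivative of (5) cos(7*pi*x/4) is 20*sin(7*pi*x/4)/(7*pi); evaluating from -2 to 2: ∫_{-2}^{2} (5) cos(7*pi*x/4) dx = (-20/(7*pi)) - (20/(7*pi)) = -40/(7*pi).
Directly, an antiderivative of (1) cos(7*pi*x/4) is 4*sin(7*pi*x/4)/(7*pi); evaluating from 2 to 4: ∫_{2}^{4} (1) cos(7*pi*x/4) dx = (0) - (-4/(7*pi)) = 4/(7*pi).
Summing the pieces and multiplying by (1/4) gives a_7 = -5/(7*pi).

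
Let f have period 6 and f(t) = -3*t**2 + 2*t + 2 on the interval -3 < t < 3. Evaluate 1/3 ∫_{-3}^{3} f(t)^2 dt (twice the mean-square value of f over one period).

1258/5

1/3 ∫_{-3}^{3} f(t)^2 dt = 1/3 · (3774/5) = 1258/5.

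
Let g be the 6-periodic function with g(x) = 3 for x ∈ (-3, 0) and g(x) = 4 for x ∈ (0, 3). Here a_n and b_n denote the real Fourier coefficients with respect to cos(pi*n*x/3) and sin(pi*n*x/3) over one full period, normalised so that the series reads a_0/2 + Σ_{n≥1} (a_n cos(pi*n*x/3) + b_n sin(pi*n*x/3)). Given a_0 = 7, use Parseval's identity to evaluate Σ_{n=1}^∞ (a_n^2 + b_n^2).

1/2

Parseval: a_0^2/2 + Σ_{n≥1} (a_n^2+b_n^2) = 1/3 ∫_{-3}^{3} g(x)^2 dx = 25.
Subtract a_0^2/2 = 49/2: Σ (a_n^2+b_n^2) = 1/2.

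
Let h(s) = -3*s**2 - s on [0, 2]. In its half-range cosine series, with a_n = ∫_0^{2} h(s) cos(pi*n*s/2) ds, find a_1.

a_1 = ∫_0^{2} (-3*s**2 - s) cos(pi*s/2) ds.
Integrating by parts twice (tabular method), an antiderivative of (-3*s**2 - s) cos(pi*s/2) is -6*s**2*sin(pi*s/2)/pi - 2*s*sin(pi*s/2)/pi - 24*s*cos(pi*s/2)/pi**2 + 48*sin(pi*s/2)/pi**3 - 4*cos(pi*s/2)/pi**2; evaluating from 0 to 2: ∫_{0}^{2} (-3*s**2 - s) cos(pi*s/2) ds = (52/pi**2) - (-4/pi**2) = 56/pi**2.
Hence a_1 = 56/pi**2.

56/pi**2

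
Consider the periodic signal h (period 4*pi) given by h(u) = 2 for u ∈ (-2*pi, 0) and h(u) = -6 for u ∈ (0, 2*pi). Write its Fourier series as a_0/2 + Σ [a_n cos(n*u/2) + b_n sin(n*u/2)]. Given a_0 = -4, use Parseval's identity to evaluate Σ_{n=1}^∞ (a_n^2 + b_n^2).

32

Parseval: a_0^2/2 + Σ_{n≥1} (a_n^2+b_n^2) = (1/(2*pi)) ∫_{-2*pi}^{2*pi} h(u)^2 du = 40.
Subtract a_0^2/2 = 8: Σ (a_n^2+b_n^2) = 32.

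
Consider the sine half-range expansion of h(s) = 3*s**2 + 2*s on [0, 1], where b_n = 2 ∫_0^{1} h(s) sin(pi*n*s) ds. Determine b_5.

b_5 = 2 ∫_0^{1} (3*s**2 + 2*s) sin(5*pi*s) ds.
Integrating by parts twice (tabular method), an antiderivative of (3*s**2 + 2*s) sin(5*pi*s) is -3*s**2*cos(5*pi*s)/(5*pi) + 6*s*sin(5*pi*s)/(25*pi**2) - 2*s*cos(5*pi*s)/(5*pi) + 2*sin(5*pi*s)/(25*pi**2) + 6*cos(5*pi*s)/(125*pi**3); evaluating from 0 to 1: ∫_{0}^{1} (3*s**2 + 2*s) sin(5*pi*s) ds = ((-6/125 + pi**2)/pi**3) - (6/(125*pi**3)) = (-12/125 + pi**2)/pi**3.
Hence b_5 = 2·((-12/125 + pi**2)/pi**3) = -24/(125*pi**3) + 2/pi.

-24/(125*pi**3) + 2/pi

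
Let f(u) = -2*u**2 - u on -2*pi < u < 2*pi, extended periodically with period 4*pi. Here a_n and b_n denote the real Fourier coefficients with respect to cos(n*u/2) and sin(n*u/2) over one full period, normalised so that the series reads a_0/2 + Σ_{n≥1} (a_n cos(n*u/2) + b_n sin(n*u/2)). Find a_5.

a_5 = (1/(2*pi)) ∫_{-2*pi}^{2*pi} f(u) cos(5*u/2) du.
Integrating by parts twice (tabular method), an antiderivative of (-2*u**2 - u) cos(5*u/2) is -4*u**2*sin(5*u/2)/5 - 2*u*sin(5*u/2)/5 - 16*u*cos(5*u/2)/25 + 32*sin(5*u/2)/125 - 4*cos(5*u/2)/25; evaluating from -2*pi to 2*pi: ∫_{-2*pi}^{2*pi} (-2*u**2 - u) cos(5*u/2) du = (4/25 + 32*pi/25) - (4/25 - 32*pi/25) = 64*pi/25.
Hence a_5 = (1/(2*pi))·(64*pi/25) = 32/25.

32/25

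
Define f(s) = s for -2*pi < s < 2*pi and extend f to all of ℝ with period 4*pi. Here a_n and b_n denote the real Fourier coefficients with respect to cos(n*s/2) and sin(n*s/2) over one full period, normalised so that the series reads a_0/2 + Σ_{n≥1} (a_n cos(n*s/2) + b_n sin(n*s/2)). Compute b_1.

b_1 = (1/(2*pi)) ∫_{-2*pi}^{2*pi} f(s) sin(s/2) ds.
f is odd and sin(s/2) is odd, so the integrand is even and b_1 = 1/pi ∫_0^{2*pi} f(s) sin(s/2) ds.
Integrating by parts (boundary term plus one more integral), an antiderivative of (s) sin(s/2) is -2*s*cos(s/2) + 4*sin(s/2); evaluating from 0 to 2*pi: ∫_{0}^{2*pi} (s) sin(s/2) ds = (4*pi) - (0) = 4*pi.
Hence b_1 = (1/pi)·(4*pi) = 4.

4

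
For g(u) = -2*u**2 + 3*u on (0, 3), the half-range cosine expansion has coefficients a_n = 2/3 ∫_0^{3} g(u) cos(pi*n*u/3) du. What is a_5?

36/(25*pi**2)

a_5 = 2/3 ∫_0^{3} (-2*u**2 + 3*u) cos(5*pi*u/3) du.
Integrating by parts twice (tabular method), an antiderivative of (-2*u**2 + 3*u) cos(5*pi*u/3) is -6*u**2*sin(5*pi*u/3)/(5*pi) + 9*u*sin(5*pi*u/3)/(5*pi) - 36*u*cos(5*pi*u/3)/(25*pi**2) + 108*sin(5*pi*u/3)/(125*pi**3) + 27*cos(5*pi*u/3)/(25*pi**2); evaluating from 0 to 3: ∫_{0}^{3} (-2*u**2 + 3*u) cos(5*pi*u/3) du = (81/(25*pi**2)) - (27/(25*pi**2)) = 54/(25*pi**2).
Hence a_5 = (2/3)·(54/(25*pi**2)) = 36/(25*pi**2).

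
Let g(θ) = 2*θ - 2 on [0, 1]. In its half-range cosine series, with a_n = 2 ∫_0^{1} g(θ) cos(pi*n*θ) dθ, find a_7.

-8/(49*pi**2)

a_7 = 2 ∫_0^{1} (2*θ - 2) cos(7*pi*θ) dθ.
Integrating by parts (boundary term plus one more integral), an antiderivative of (2*θ - 2) cos(7*pi*θ) is 2*θ*sin(7*pi*θ)/(7*pi) - 2*sin(7*pi*θ)/(7*pi) + 2*cos(7*pi*θ)/(49*pi**2); evaluating from 0 to 1: ∫_{0}^{1} (2*θ - 2) cos(7*pi*θ) dθ = (-2/(49*pi**2)) - (2/(49*pi**2)) = -4/(49*pi**2).
Hence a_7 = 2·(-4/(49*pi**2)) = -8/(49*pi**2).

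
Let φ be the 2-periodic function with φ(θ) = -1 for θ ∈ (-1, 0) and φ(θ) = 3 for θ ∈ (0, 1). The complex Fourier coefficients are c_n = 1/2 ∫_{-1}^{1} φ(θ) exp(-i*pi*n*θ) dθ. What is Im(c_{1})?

Since φ is real-valued, Im(c_{1}) = -1/2 ∫_{-1}^{1} φ(θ) sin(pi*θ) dθ = -b_{1}/2.
Split the integral at the breakpoints.
Directly, an antiderivative of (-1) sin(pi*θ) is cos(pi*θ)/pi; evaluating from -1 to 0: ∫_{-1}^{0} (-1) sin(pi*θ) dθ = (1/pi) - (-1/pi) = 2/pi.
Directly, an antiderivative of (3) sin(pi*θ) is -3*cos(pi*θ)/pi; evaluating from 0 to 1: ∫_{0}^{1} (3) sin(pi*θ) dθ = (3/pi) - (-3/pi) = 6/pi.
So ∫_{-1}^{1} φ(θ) sin(pi*θ) dθ = 8/pi.
Hence Im(c_{1}) = (-1/2)·(8/pi) = -4/pi.

-4/pi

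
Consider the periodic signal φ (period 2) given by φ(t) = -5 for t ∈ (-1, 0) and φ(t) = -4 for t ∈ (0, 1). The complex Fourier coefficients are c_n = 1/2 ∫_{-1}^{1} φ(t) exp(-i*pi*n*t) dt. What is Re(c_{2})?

Since φ is real-valued, Re(c_{2}) = 1/2 ∫_{-1}^{1} φ(t) cos(2*pi*t) dt = a_{2}/2.
Split the integral at the breakpoints.
Directly, an antiderivative of (-5) cos(2*pi*t) is -5*sin(2*pi*t)/(2*pi); evaluating from -1 to 0: ∫_{-1}^{0} (-5) cos(2*pi*t) dt = (0) - (0) = 0.
Directly, an antiderivative of (-4) cos(2*pi*t) is -2*sin(2*pi*t)/pi; evaluating from 0 to 1: ∫_{0}^{1} (-4) cos(2*pi*t) dt = (0) - (0) = 0.
So ∫_{-1}^{1} φ(t) cos(2*pi*t) dt = 0.
Hence Re(c_{2}) = (1/2)·(0) = 0.

0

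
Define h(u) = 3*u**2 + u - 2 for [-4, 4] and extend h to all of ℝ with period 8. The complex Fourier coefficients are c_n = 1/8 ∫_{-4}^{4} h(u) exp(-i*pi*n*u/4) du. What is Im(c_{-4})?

Since h is real-valued, Im(c_{-4}) = -1/8 ∫_{-4}^{4} h(u) sin(-pi*u) du = b_{4}/2.
Integrating by parts twice (tabular method), an antiderivative of (3*u**2 + u - 2) sin(-pi*u) is 3*u**2*cos(pi*u)/pi - 6*u*sin(pi*u)/pi**2 + u*cos(pi*u)/pi - sin(pi*u)/pi**2 - 2*cos(pi*u)/pi - 6*cos(pi*u)/pi**3; evaluating from -4 to 4: ∫_{-4}^{4} (3*u**2 + u - 2) sin(-pi*u) du = (-6/pi**3 + 50/pi) - (-6/pi**3 + 42/pi) = 8/pi.
Hence Im(c_{-4}) = (-1/8)·(8/pi) = -1/pi.

-1/pi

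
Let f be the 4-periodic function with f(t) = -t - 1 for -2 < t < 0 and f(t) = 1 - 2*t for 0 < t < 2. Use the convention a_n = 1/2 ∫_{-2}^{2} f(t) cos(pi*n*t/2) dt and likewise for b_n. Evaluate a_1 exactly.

a_1 = 1/2 ∫_{-2}^{2} f(t) cos(pi*t/2) dt.
Split the integral at the breakpoints.
Integrating by parts (boundary term plus one more integral), an antiderivative of (-t - 1) cos(pi*t/2) is -2*t*sin(pi*t/2)/pi - 2*sin(pi*t/2)/pi - 4*cos(pi*t/2)/pi**2; evaluating from -2 to 0: ∫_{-2}^{0} (-t - 1) cos(pi*t/2) dt = (-4/pi**2) - (4/pi**2) = -8/pi**2.
Integrating by parts (boundary term plus one more integral), an antiderivative of (1 - 2*t) cos(pi*t/2) is -4*t*sin(pi*t/2)/pi + 2*sin(pi*t/2)/pi - 8*cos(pi*t/2)/pi**2; evaluating from 0 to 2: ∫_{0}^{2} (1 - 2*t) cos(pi*t/2) dt = (8/pi**2) - (-8/pi**2) = 16/pi**2.
Summing the pieces and multiplying by (1/2) gives a_1 = 4/pi**2.

4/pi**2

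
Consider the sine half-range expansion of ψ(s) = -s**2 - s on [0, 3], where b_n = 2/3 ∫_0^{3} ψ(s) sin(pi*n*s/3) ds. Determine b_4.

b_4 = 2/3 ∫_0^{3} (-s**2 - s) sin(4*pi*s/3) ds.
Integrating by parts twice (tabular method), an antiderivative of (-s**2 - s) sin(4*pi*s/3) is 3*s**2*cos(4*pi*s/3)/(4*pi) - 9*s*sin(4*pi*s/3)/(8*pi**2) + 3*s*cos(4*pi*s/3)/(4*pi) - 9*sin(4*pi*s/3)/(16*pi**2) - 27*cos(4*pi*s/3)/(32*pi**3); evaluating from 0 to 3: ∫_{0}^{3} (-s**2 - s) sin(4*pi*s/3) ds = (-27/(32*pi**3) + 9/pi) - (-27/(32*pi**3)) = 9/pi.
Hence b_4 = (2/3)·(9/pi) = 6/pi.

6/pi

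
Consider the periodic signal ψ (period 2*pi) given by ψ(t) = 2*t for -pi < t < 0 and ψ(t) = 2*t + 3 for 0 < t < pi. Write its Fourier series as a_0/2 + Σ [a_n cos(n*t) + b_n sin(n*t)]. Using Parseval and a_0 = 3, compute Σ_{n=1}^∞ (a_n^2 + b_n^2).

Parseval: a_0^2/2 + Σ_{n≥1} (a_n^2+b_n^2) = 1/pi ∫_{-pi}^{pi} ψ(t)^2 dt = 9 + 6*pi + 8*pi**2/3.
Subtract a_0^2/2 = 9/2: Σ (a_n^2+b_n^2) = 9/2 + 6*pi + 8*pi**2/3.

9/2 + 6*pi + 8*pi**2/3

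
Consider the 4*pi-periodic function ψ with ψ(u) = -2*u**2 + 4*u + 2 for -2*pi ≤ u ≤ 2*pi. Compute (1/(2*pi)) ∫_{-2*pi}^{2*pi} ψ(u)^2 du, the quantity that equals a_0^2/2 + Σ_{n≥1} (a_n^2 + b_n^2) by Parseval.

8 + 64*pi**2/3 + 128*pi**4/5

(1/(2*pi)) ∫_{-2*pi}^{2*pi} ψ(u)^2 du = (1/(2*pi)) · (16*pi*(15 + 40*pi**2 + 48*pi**4)/15) = 8 + 64*pi**2/3 + 128*pi**4/5.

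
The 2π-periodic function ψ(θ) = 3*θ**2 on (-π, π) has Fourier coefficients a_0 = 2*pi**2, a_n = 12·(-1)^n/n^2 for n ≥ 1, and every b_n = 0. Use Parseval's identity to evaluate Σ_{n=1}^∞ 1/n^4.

Parseval: a_0^2/2 + Σ a_n^2 = (1/π) ∫_{-π}^{π} ψ(θ)^2 dθ = 18*pi**4/5.
Subtract a_0^2/2 = 2*pi**4: Σ a_n^2 = 8*pi**4/5.
Since a_n^2 = 144/n^4, Σ 1/n^4 = pi**4/90.

pi**4/90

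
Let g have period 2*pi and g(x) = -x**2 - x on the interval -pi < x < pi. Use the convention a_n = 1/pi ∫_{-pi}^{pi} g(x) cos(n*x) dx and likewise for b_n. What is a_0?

-2*pi**2/3

a_0 = 1/pi ∫_{-pi}^{pi} g(x) dx = 1/pi · (-2*pi**3/3) = -2*pi**2/3.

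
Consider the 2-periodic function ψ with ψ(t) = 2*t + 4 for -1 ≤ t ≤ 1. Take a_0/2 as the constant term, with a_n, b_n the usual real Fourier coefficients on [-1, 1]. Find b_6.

-2/(3*pi)

b_6 = ∫_{-1}^{1} ψ(t) sin(6*pi*t) dt.
Integrating by parts (boundary term plus one more integral), an antiderivative of (2*t + 4) sin(6*pi*t) is -t*cos(6*pi*t)/(3*pi) + sin(6*pi*t)/(18*pi**2) - 2*cos(6*pi*t)/(3*pi); evaluating from -1 to 1: ∫_{-1}^{1} (2*t + 4) sin(6*pi*t) dt = (-1/pi) - (-1/(3*pi)) = -2/(3*pi).
Hence b_6 = -2/(3*pi).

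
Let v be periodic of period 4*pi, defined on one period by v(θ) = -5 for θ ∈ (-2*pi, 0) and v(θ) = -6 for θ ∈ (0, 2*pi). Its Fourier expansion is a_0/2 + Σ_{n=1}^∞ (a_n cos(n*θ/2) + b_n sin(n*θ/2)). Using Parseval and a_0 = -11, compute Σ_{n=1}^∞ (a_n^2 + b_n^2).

1/2

Parseval: a_0^2/2 + Σ_{n≥1} (a_n^2+b_n^2) = (1/(2*pi)) ∫_{-2*pi}^{2*pi} v(θ)^2 dθ = 61.
Subtract a_0^2/2 = 121/2: Σ (a_n^2+b_n^2) = 1/2.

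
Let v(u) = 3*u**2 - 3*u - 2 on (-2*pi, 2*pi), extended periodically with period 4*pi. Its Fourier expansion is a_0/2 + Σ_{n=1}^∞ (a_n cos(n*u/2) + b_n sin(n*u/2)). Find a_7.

a_7 = (1/(2*pi)) ∫_{-2*pi}^{2*pi} v(u) cos(7*u/2) du.
Integrating by parts twice (tabular method), an antiderivative of (3*u**2 - 3*u - 2) cos(7*u/2) is 6*u**2*sin(7*u/2)/7 - 6*u*sin(7*u/2)/7 + 24*u*cos(7*u/2)/49 - 244*sin(7*u/2)/343 - 12*cos(7*u/2)/49; evaluating from -2*pi to 2*pi: ∫_{-2*pi}^{2*pi} (3*u**2 - 3*u - 2) cos(7*u/2) du = (12/49 - 48*pi/49) - (12/49 + 48*pi/49) = -96*pi/49.
Hence a_7 = (1/(2*pi))·(-96*pi/49) = -48/49.

-48/49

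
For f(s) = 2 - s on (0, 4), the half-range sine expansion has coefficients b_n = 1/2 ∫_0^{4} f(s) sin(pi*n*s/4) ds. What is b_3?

0

b_3 = 1/2 ∫_0^{4} (2 - s) sin(3*pi*s/4) ds.
Integrating by parts (boundary term plus one more integral), an antiderivative of (2 - s) sin(3*pi*s/4) is 4*s*cos(3*pi*s/4)/(3*pi) - 16*sin(3*pi*s/4)/(9*pi**2) - 8*cos(3*pi*s/4)/(3*pi); evaluating from 0 to 4: ∫_{0}^{4} (2 - s) sin(3*pi*s/4) ds = (-8/(3*pi)) - (-8/(3*pi)) = 0.
Hence b_3 = (1/2)·(0) = 0.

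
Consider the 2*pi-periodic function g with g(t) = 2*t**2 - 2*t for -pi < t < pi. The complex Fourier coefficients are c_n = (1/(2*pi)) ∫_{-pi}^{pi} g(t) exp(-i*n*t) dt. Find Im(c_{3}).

2/3

Since g is real-valued, Im(c_{3}) = -(1/(2*pi)) ∫_{-pi}^{pi} g(t) sin(3*t) dt = -b_{3}/2.
Integrating by parts twice (tabular method), an antiderivative of (2*t**2 - 2*t) sin(3*t) is -2*t**2*cos(3*t)/3 + 4*t*sin(3*t)/9 + 2*t*cos(3*t)/3 - 2*sin(3*t)/9 + 4*cos(3*t)/27; evaluating from -pi to pi: ∫_{-pi}^{pi} (2*t**2 - 2*t) sin(3*t) dt = (-2*pi/3 - 4/27 + 2*pi**2/3) - (-4/27 + 2*pi/3 + 2*pi**2/3) = -4*pi/3.
Hence Im(c_{3}) = (-1/(2*pi))·(-4*pi/3) = 2/3.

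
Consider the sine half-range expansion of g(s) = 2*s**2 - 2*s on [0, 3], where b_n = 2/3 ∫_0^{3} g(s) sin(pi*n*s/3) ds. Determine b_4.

b_4 = 2/3 ∫_0^{3} (2*s**2 - 2*s) sin(4*pi*s/3) ds.
Integrating by parts twice (tabular method), an antiderivative of (2*s**2 - 2*s) sin(4*pi*s/3) is -3*s**2*cos(4*pi*s/3)/(2*pi) + 9*s*sin(4*pi*s/3)/(4*pi**2) + 3*s*cos(4*pi*s/3)/(2*pi) - 9*sin(4*pi*s/3)/(8*pi**2) + 27*cos(4*pi*s/3)/(16*pi**3); evaluating from 0 to 3: ∫_{0}^{3} (2*s**2 - 2*s) sin(4*pi*s/3) ds = (-9/pi + 27/(16*pi**3)) - (27/(16*pi**3)) = -9/pi.
Hence b_4 = (2/3)·(-9/pi) = -6/pi.

-6/pi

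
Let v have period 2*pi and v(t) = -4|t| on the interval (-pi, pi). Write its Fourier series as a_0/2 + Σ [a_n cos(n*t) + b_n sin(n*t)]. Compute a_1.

16/pi

a_1 = 1/pi ∫_{-pi}^{pi} v(t) cos(t) dt.
v is even and cos(t) is even, so the integrand is even and a_1 = 2/pi ∫_0^{pi} v(t) cos(t) dt.
Integrating by parts (boundary term plus one more integral), an antiderivative of (-4*t) cos(t) is -4*t*sin(t) - 4*cos(t); evaluating from 0 to pi: ∫_{0}^{pi} (-4*t) cos(t) dt = (4) - (-4) = 8.
Hence a_1 = (2/pi)·(8) = 16/pi.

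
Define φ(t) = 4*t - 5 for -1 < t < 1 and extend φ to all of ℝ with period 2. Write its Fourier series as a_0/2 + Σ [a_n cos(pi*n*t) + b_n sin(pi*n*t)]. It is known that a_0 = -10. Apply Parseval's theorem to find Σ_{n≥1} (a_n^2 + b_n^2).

Parseval: a_0^2/2 + Σ_{n≥1} (a_n^2+b_n^2) = ∫_{-1}^{1} φ(t)^2 dt = 182/3.
Subtract a_0^2/2 = 50: Σ (a_n^2+b_n^2) = 32/3.

32/3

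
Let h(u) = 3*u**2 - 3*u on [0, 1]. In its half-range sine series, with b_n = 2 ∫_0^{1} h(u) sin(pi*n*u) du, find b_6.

0

b_6 = 2 ∫_0^{1} (3*u**2 - 3*u) sin(6*pi*u) du.
Integrating by parts twice (tabular method), an antiderivative of (3*u**2 - 3*u) sin(6*pi*u) is -u**2*cos(6*pi*u)/(2*pi) + u*sin(6*pi*u)/(6*pi**2) + u*cos(6*pi*u)/(2*pi) - sin(6*pi*u)/(12*pi**2) + cos(6*pi*u)/(36*pi**3); evaluating from 0 to 1: ∫_{0}^{1} (3*u**2 - 3*u) sin(6*pi*u) du = (1/(36*pi**3)) - (1/(36*pi**3)) = 0.
Hence b_6 = 2·(0) = 0.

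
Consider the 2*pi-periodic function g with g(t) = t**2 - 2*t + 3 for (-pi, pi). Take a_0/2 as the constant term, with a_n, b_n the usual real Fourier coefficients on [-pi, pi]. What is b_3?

-4/3

b_3 = 1/pi ∫_{-pi}^{pi} g(t) sin(3*t) dt.
Integrating by parts twice (tabular method), an antiderivative of (t**2 - 2*t + 3) sin(3*t) is -t**2*cos(3*t)/3 + 2*t*sin(3*t)/9 + 2*t*cos(3*t)/3 - 2*sin(3*t)/9 - 25*cos(3*t)/27; evaluating from -pi to pi: ∫_{-pi}^{pi} (t**2 - 2*t + 3) sin(3*t) dt = (-2*pi/3 + 25/27 + pi**2/3) - (25/27 + 2*pi/3 + pi**2/3) = -4*pi/3.
Hence b_3 = (1/pi)·(-4*pi/3) = -4/3.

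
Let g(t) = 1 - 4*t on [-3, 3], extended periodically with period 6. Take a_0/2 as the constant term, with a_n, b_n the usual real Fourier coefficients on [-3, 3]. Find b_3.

b_3 = 1/3 ∫_{-3}^{3} g(t) sin(pi*t) dt.
Integrating by parts (boundary term plus one more integral), an antiderivative of (1 - 4*t) sin(pi*t) is 4*t*cos(pi*t)/pi - 4*sin(pi*t)/pi**2 - cos(pi*t)/pi; evaluating from -3 to 3: ∫_{-3}^{3} (1 - 4*t) sin(pi*t) dt = (-11/pi) - (13/pi) = -24/pi.
Hence b_3 = (1/3)·(-24/pi) = -8/pi.

-8/pi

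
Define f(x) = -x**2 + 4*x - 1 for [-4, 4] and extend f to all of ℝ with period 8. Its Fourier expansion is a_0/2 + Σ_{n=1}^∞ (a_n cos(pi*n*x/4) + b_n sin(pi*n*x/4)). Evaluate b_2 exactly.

b_2 = 1/4 ∫_{-4}^{4} f(x) sin(pi*x/2) dx.
Integrating by parts twice (tabular method), an antiderivative of (-x**2 + 4*x - 1) sin(pi*x/2) is 2*x**2*cos(pi*x/2)/pi - 8*x*sin(pi*x/2)/pi**2 - 8*x*cos(pi*x/2)/pi + 16*sin(pi*x/2)/pi**2 - 16*cos(pi*x/2)/pi**3 + 2*cos(pi*x/2)/pi; evaluating from -4 to 4: ∫_{-4}^{4} (-x**2 + 4*x - 1) sin(pi*x/2) dx = (-16/pi**3 + 2/pi) - (-16/pi**3 + 66/pi) = -64/pi.
Hence b_2 = (1/4)·(-64/pi) = -16/pi.

-16/pi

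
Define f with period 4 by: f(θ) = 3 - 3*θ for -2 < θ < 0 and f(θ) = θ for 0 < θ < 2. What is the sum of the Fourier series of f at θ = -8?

θ = -8 differs from θ = 0 by -2 full period(s), and the series is 4-periodic.
At θ = 0 the one-sided limits are f(0^-) = 3 and f(0^+) = 0.
By Dirichlet's theorem the series converges to their average, [(3) + (0)]/2 = 3/2.

3/2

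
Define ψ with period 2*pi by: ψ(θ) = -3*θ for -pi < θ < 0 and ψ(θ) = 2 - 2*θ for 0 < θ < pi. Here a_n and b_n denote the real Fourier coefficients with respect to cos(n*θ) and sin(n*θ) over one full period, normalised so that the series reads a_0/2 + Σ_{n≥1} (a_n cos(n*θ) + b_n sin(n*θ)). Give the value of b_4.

5/4

b_4 = 1/pi ∫_{-pi}^{pi} ψ(θ) sin(4*θ) dθ.
Split the integral at the breakpoints.
Integrating by parts (boundary term plus one more integral), an antiderivative of (-3*θ) sin(4*θ) is 3*θ*cos(4*θ)/4 - 3*sin(4*θ)/16; evaluating from -pi to 0: ∫_{-pi}^{0} (-3*θ) sin(4*θ) dθ = (0) - (-3*pi/4) = 3*pi/4.
Integrating by parts (boundary term plus one more integral), an antiderivative of (2 - 2*θ) sin(4*θ) is θ*cos(4*θ)/2 - sin(4*θ)/8 - cos(4*θ)/2; evaluating from 0 to pi: ∫_{0}^{pi} (2 - 2*θ) sin(4*θ) dθ = (-1/2 + pi/2) - (-1/2) = pi/2.
Summing the pieces and multiplying by (1/pi) gives b_4 = 5/4.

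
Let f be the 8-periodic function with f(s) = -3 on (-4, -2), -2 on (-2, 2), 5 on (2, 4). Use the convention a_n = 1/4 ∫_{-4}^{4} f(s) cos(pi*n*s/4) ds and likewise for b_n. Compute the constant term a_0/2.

-1/2

a_0 = 1/4 ∫_{-4}^{4} f(s) ds = 1/4 · (-4) = -1.
So the constant term a_0/2 = -1/2.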